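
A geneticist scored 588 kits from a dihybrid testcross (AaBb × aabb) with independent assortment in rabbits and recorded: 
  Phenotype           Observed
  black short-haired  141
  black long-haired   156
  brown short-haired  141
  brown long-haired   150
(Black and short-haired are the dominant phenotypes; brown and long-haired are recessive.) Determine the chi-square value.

1.102

A dihybrid testcross with independent assortment gives a 1:1:1:1 ratio.
Total ratio parts = 4. Expected numbers out of 588:
  black short-haired: 588 × 1/4 = 147
  black long-haired: 588 × 1/4 = 147
  brown short-haired: 588 × 1/4 = 147
  brown long-haired: 588 × 1/4 = 147
χ² = Σ (O − E)² / E
  black short-haired: (141 − 147)² / 147 = 0.2449
  black long-haired: (156 − 147)² / 147 = 0.5510
  brown short-haired: (141 − 147)² / 147 = 0.2449
  brown long-haired: (150 − 147)² / 147 = 0.0612
χ² = 0.2449 + 0.5510 + 0.2449 + 0.0612 = 1.102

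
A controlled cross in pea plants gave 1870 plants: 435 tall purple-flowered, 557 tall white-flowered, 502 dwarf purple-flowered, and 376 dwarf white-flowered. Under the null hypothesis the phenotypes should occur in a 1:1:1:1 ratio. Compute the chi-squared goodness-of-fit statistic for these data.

The 1:1:1:1 ratio has 4 parts, so with N = 1870 the expected counts are:
  tall purple-flowered: 1870 × 1/4 = 467.5
  tall white-flowered: 1870 × 1/4 = 467.5
  dwarf purple-flowered: 1870 × 1/4 = 467.5
  dwarf white-flowered: 1870 × 1/4 = 467.5
χ² = Σ (O − E)² / E
  tall purple-flowered: (435 − 467.5)² / 467.5 = 2.2594
  tall white-flowered: (557 − 467.5)² / 467.5 = 17.1342
  dwarf purple-flowered: (502 − 467.5)² / 467.5 = 2.5460
  dwarf white-flowered: (376 − 467.5)² / 467.5 = 17.9086
χ² = 2.2594 + 17.1342 + 2.5460 + 17.9086 = 39.8482 ≈ 39.848

39.848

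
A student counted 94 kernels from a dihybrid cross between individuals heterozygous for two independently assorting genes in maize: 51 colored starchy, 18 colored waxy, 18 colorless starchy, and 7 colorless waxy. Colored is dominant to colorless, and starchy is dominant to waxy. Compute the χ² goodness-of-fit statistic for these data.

A dihybrid F₂ with independent assortment and complete dominance at both loci gives a 9:3:3:1 phenotypic ratio.
The 9:3:3:1 ratio has 16 parts, so with N = 94 the expected counts are:
  colored starchy: 94 × 9/16 = 52.875
  colored waxy: 94 × 3/16 = 17.625
  colorless starchy: 94 × 3/16 = 17.625
  colorless waxy: 94 × 1/16 = 5.875
χ² = Σ (O − E)² / E
  colored starchy: (51 − 52.875)² / 52.875 = 0.0665
  colored waxy: (18 − 17.625)² / 17.625 = 0.0080
  colorless starchy: (18 − 17.625)² / 17.625 = 0.0080
  colorless waxy: (7 − 5.875)² / 5.875 = 0.2154
χ² = 0.0665 + 0.0080 + 0.0080 + 0.2154 = 0.2979 ≈ 0.298

0.298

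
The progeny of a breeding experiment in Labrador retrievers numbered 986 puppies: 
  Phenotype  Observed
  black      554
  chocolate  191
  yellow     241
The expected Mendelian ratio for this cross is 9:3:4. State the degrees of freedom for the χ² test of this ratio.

2

A goodness-of-fit test with 3 phenotype classes has df = 3 − 1 = 2.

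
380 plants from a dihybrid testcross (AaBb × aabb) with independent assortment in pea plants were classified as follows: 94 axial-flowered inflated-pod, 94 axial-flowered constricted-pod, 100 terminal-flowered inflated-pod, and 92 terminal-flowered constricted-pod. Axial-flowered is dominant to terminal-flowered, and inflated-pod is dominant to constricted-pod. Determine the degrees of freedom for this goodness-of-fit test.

3

A dihybrid testcross with independent assortment gives a 1:1:1:1 ratio.
A goodness-of-fit test with 4 phenotype classes has df = 4 − 1 = 3.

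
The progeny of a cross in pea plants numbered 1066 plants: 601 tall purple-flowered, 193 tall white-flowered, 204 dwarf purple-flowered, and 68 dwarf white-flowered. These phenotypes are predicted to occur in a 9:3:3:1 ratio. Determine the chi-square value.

0.353

Total ratio parts = 16. Expected numbers out of 1066:
  tall purple-flowered: 1066 × 9/16 = 599.625
  tall white-flowered: 1066 × 3/16 = 199.875
  dwarf purple-flowered: 1066 × 3/16 = 199.875
  dwarf white-flowered: 1066 × 1/16 = 66.625
χ² = Σ (O − E)² / E
  tall purple-flowered: (601 − 599.625)² / 599.625 = 0.0032
  tall white-flowered: (193 − 199.875)² / 199.875 = 0.2365
  dwarf purple-flowered: (204 − 199.875)² / 199.875 = 0.0851
  dwarf white-flowered: (68 − 66.625)² / 66.625 = 0.0284
χ² = 0.0032 + 0.2365 + 0.0851 + 0.0284 = 0.3532 ≈ 0.353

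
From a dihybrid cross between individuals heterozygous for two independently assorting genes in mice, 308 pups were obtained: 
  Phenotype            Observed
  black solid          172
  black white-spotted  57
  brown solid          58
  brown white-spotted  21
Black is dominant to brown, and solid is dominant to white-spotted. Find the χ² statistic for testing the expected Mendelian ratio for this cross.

0.179

A dihybrid F₂ with independent assortment and complete dominance at both loci gives a 9:3:3:1 phenotypic ratio.
Under the 9:3:3:1 hypothesis (Σ ratio = 16, N = 308):
  black solid: 308 × 9/16 = 173.25
  black white-spotted: 308 × 3/16 = 57.75
  brown solid: 308 × 3/16 = 57.75
  brown white-spotted: 308 × 1/16 = 19.25
χ² = Σ (O − E)² / E
  black solid: (172 − 173.25)² / 173.25 = 0.0090
  black white-spotted: (57 − 57.75)² / 57.75 = 0.0097
  brown solid: (58 − 57.75)² / 57.75 = 0.0011
  brown white-spotted: (21 − 19.25)² / 19.25 = 0.1591
χ² = 0.0090 + 0.0097 + 0.0011 + 0.1591 = 0.1789 ≈ 0.179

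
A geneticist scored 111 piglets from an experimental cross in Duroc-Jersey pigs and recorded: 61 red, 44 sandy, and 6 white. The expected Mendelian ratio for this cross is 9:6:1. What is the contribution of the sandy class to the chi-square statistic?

0.136

Expected counts for N = 111 under a 9:6:1 ratio (total parts = 16):
  red: 111 × 9/16 = 62.4375
  sandy: 111 × 6/16 = 41.625
  white: 111 × 1/16 = 6.9375
Contribution of sandy: (44 − 41.625)² / 41.625 = 0.1355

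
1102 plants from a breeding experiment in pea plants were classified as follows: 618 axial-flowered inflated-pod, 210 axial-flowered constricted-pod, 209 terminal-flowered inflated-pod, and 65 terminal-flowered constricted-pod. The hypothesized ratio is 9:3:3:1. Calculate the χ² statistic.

0.306

The 9:3:3:1 ratio has 16 parts, so with N = 1102 the expected counts are:
  axial-flowered inflated-pod: 1102 × 9/16 = 619.875
  axial-flowered constricted-pod: 1102 × 3/16 = 206.625
  terminal-flowered inflated-pod: 1102 × 3/16 = 206.625
  terminal-flowered constricted-pod: 1102 × 1/16 = 68.875
χ² = Σ (O − E)² / E
  axial-flowered inflated-pod: (618 − 619.875)² / 619.875 = 0.0057
  axial-flowered constricted-pod: (210 − 206.625)² / 206.625 = 0.0551
  terminal-flowered inflated-pod: (209 − 206.625)² / 206.625 = 0.0273
  terminal-flowered constricted-pod: (65 − 68.875)² / 68.875 = 0.2180
χ² = 0.0057 + 0.0551 + 0.0273 + 0.2180 = 0.3061 ≈ 0.306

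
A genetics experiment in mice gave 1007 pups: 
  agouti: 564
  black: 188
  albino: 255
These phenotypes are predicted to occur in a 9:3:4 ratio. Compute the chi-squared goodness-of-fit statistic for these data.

The 9:3:4 ratio has 16 parts, so with N = 1007 the expected counts are:
  agouti: 1007 × 9/16 = 566.4375
  black: 1007 × 3/16 = 188.8125
  albino: 1007 × 4/16 = 251.75
χ² = Σ (O − E)² / E
  agouti: (564 − 566.4375)² / 566.4375 = 0.0105
  black: (188 − 188.8125)² / 188.8125 = 0.0035
  albino: (255 − 251.75)² / 251.75 = 0.0420
χ² = 0.0105 + 0.0035 + 0.0420 = 0.056

0.056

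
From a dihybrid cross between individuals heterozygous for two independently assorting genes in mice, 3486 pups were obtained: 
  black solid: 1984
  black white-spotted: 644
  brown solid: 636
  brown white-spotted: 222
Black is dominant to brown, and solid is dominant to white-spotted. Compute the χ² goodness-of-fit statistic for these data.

0.968

A dihybrid F₂ with independent assortment and complete dominance at both loci gives a 9:3:3:1 phenotypic ratio.
The 9:3:3:1 ratio has 16 parts, so with N = 3486 the expected counts are:
  black solid: 3486 × 9/16 = 1960.875
  black white-spotted: 3486 × 3/16 = 653.625
  brown solid: 3486 × 3/16 = 653.625
  brown white-spotted: 3486 × 1/16 = 217.875
χ² = Σ (O − E)² / E
  black solid: (1984 − 1960.875)² / 1960.875 = 0.2727
  black white-spotted: (644 − 653.625)² / 653.625 = 0.1417
  brown solid: (636 − 653.625)² / 653.625 = 0.4753
  brown white-spotted: (222 − 217.875)² / 217.875 = 0.0781
χ² = 0.2727 + 0.1417 + 0.4753 + 0.0781 = 0.9678 ≈ 0.968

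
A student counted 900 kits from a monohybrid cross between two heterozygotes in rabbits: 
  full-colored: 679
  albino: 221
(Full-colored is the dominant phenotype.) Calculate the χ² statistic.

0.095

For a monohybrid cross between heterozygotes with complete dominance, the expected phenotypic ratio is 3:1.
Under the 3:1 hypothesis (Σ ratio = 4, N = 900):
  full-colored: 900 × 3/4 = 675
  albino: 900 × 1/4 = 225
χ² = Σ (O − E)² / E
  full-colored: (679 − 675)² / 675 = 0.0237
  albino: (221 − 225)² / 225 = 0.0711
χ² = 0.0237 + 0.0711 = 0.0948 ≈ 0.095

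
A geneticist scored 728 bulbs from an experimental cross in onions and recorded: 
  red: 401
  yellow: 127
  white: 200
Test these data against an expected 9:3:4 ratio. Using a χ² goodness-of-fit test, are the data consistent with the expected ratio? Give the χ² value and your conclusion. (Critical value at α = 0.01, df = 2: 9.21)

2.618; consistent

The 9:3:4 ratio has 16 parts, so with N = 728 the expected counts are:
  red: 728 × 9/16 = 409.5
  yellow: 728 × 3/16 = 136.5
  white: 728 × 4/16 = 182
χ² = Σ (O − E)² / E
  red: (401 − 409.5)² / 409.5 = 0.1764
  yellow: (127 − 136.5)² / 136.5 = 0.6612
  white: (200 − 182)² / 182 = 1.7802
χ² = 0.1764 + 0.6612 + 1.7802 = 2.6178 ≈ 2.618
Degrees of freedom = 3 − 1 = 2; critical value at α = 0.01 is 9.21.
Since 2.618 < 9.21, we fail to reject the null hypothesis — the data are consistent with the 9:3:4 ratio.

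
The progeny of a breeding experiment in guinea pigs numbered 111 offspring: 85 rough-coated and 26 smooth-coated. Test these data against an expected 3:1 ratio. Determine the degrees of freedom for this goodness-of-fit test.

A goodness-of-fit test with 2 phenotype classes has df = 2 − 1 = 1.

1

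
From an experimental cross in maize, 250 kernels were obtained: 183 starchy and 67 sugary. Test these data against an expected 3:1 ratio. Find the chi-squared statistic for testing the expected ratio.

0.432

Expected counts for N = 250 under a 3:1 ratio (total parts = 4):
  starchy: 250 × 3/4 = 187.5
  sugary: 250 × 1/4 = 62.5
χ² = Σ (O − E)² / E
  starchy: (183 − 187.5)² / 187.5 = 0.1080
  sugary: (67 − 62.5)² / 62.5 = 0.3240
χ² = 0.1080 + 0.3240 = 0.432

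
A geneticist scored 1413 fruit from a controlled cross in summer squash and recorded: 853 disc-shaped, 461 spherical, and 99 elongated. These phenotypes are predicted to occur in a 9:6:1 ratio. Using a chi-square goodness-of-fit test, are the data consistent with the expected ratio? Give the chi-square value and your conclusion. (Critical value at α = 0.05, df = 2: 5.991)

Total ratio parts = 16. Expected numbers out of 1413:
  disc-shaped: 1413 × 9/16 = 794.8125
  spherical: 1413 × 6/16 = 529.875
  elongated: 1413 × 1/16 = 88.3125
χ² = Σ (O − E)² / E
  disc-shaped: (853 − 794.8125)² / 794.8125 = 4.2599
  spherical: (461 − 529.875)² / 529.875 = 8.9526
  elongated: (99 − 88.3125)² / 88.3125 = 1.2934
χ² = 4.2599 + 8.9526 + 1.2934 = 14.5059 ≈ 14.506
Degrees of freedom = 3 − 1 = 2; critical value at α = 0.05 is 5.991.
Since 14.506 > 5.991, we reject the null hypothesis — the data do not fit the 9:6:1 ratio.

14.506; not consistent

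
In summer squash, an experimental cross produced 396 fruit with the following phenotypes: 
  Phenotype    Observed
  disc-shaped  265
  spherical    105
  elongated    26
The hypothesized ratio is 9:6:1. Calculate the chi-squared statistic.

20.819

Expected counts for N = 396 under a 9:6:1 ratio (total parts = 16):
  disc-shaped: 396 × 9/16 = 222.75
  spherical: 396 × 6/16 = 148.5
  elongated: 396 × 1/16 = 24.75
χ² = Σ (O − E)² / E
  disc-shaped: (265 − 222.75)² / 222.75 = 8.0137
  spherical: (105 − 148.5)² / 148.5 = 12.7424
  elongated: (26 − 24.75)² / 24.75 = 0.0631
χ² = 8.0137 + 12.7424 + 0.0631 = 20.8192 ≈ 20.819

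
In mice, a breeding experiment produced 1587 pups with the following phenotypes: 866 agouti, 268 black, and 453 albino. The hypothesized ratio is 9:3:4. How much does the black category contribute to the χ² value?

2.937

The 9:3:4 ratio has 16 parts, so with N = 1587 the expected counts are:
  agouti: 1587 × 9/16 = 892.6875
  black: 1587 × 3/16 = 297.5625
  albino: 1587 × 4/16 = 396.75
Contribution of black: (268 − 297.5625)² / 297.5625 = 2.9370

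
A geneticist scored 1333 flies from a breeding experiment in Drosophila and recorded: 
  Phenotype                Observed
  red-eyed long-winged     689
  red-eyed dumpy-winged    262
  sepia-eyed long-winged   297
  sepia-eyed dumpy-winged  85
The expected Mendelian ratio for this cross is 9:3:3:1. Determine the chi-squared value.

Total ratio parts = 16. Expected numbers out of 1333:
  red-eyed long-winged: 1333 × 9/16 = 749.8125
  red-eyed dumpy-winged: 1333 × 3/16 = 249.9375
  sepia-eyed long-winged: 1333 × 3/16 = 249.9375
  sepia-eyed dumpy-winged: 1333 × 1/16 = 83.3125
χ² = Σ (O − E)² / E
  red-eyed long-winged: (689 − 749.8125)² / 749.8125 = 4.9321
  red-eyed dumpy-winged: (262 − 249.9375)² / 249.9375 = 0.5822
  sepia-eyed long-winged: (297 − 249.9375)² / 249.9375 = 8.8617
  sepia-eyed dumpy-winged: (85 − 83.3125)² / 83.3125 = 0.0342
χ² = 4.9321 + 0.5822 + 8.8617 + 0.0342 = 14.4102 ≈ 14.410

14.410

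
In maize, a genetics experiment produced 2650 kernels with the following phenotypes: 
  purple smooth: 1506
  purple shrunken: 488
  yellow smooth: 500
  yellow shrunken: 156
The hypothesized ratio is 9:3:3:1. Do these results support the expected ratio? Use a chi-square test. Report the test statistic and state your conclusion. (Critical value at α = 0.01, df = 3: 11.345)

Total ratio parts = 16. Expected numbers out of 2650:
  purple smooth: 2650 × 9/16 = 1490.625
  purple shrunken: 2650 × 3/16 = 496.875
  yellow smooth: 2650 × 3/16 = 496.875
  yellow shrunken: 2650 × 1/16 = 165.625
χ² = Σ (O − E)² / E
  purple smooth: (1506 − 1490.625)² / 1490.625 = 0.1586
  purple shrunken: (488 − 496.875)² / 496.875 = 0.1585
  yellow smooth: (500 − 496.875)² / 496.875 = 0.0197
  yellow shrunken: (156 − 165.625)² / 165.625 = 0.5593
χ² = 0.1586 + 0.1585 + 0.0197 + 0.5593 = 0.8961 ≈ 0.896
Degrees of freedom = 4 − 1 = 3; critical value at α = 0.01 is 11.345.
Since 0.896 < 11.345, we fail to reject the null hypothesis — the data are consistent with the 9:3:3:1 ratio.

0.896; consistent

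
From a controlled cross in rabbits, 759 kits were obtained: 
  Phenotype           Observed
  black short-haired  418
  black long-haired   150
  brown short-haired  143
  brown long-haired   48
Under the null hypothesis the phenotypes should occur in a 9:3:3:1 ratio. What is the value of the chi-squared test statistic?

0.612

The 9:3:3:1 ratio has 16 parts, so with N = 759 the expected counts are:
  black short-haired: 759 × 9/16 = 426.9375
  black long-haired: 759 × 3/16 = 142.3125
  brown short-haired: 759 × 3/16 = 142.3125
  brown long-haired: 759 × 1/16 = 47.4375
χ² = Σ (O − E)² / E
  black short-haired: (418 − 426.9375)² / 426.9375 = 0.1871
  black long-haired: (150 − 142.3125)² / 142.3125 = 0.4153
  brown short-haired: (143 − 142.3125)² / 142.3125 = 0.0033
  brown long-haired: (48 − 47.4375)² / 47.4375 = 0.0067
χ² = 0.1871 + 0.4153 + 0.0033 + 0.0067 = 0.6124 ≈ 0.612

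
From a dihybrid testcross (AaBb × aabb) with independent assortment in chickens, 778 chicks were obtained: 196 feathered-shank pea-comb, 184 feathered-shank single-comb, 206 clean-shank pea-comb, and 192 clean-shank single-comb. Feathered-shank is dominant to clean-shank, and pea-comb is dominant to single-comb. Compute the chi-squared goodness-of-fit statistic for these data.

A dihybrid testcross with independent assortment gives a 1:1:1:1 ratio.
Expected counts for N = 778 under a 1:1:1:1 ratio (total parts = 4):
  feathered-shank pea-comb: 778 × 1/4 = 194.5
  feathered-shank single-comb: 778 × 1/4 = 194.5
  clean-shank pea-comb: 778 × 1/4 = 194.5
  clean-shank single-comb: 778 × 1/4 = 194.5
χ² = Σ (O − E)² / E
  feathered-shank pea-comb: (196 − 194.5)² / 194.5 = 0.0116
  feathered-shank single-comb: (184 − 194.5)² / 194.5 = 0.5668
  clean-shank pea-comb: (206 − 194.5)² / 194.5 = 0.6799
  clean-shank single-comb: (192 − 194.5)² / 194.5 = 0.0321
χ² = 0.0116 + 0.5668 + 0.6799 + 0.0321 = 1.2904 ≈ 1.290

1.290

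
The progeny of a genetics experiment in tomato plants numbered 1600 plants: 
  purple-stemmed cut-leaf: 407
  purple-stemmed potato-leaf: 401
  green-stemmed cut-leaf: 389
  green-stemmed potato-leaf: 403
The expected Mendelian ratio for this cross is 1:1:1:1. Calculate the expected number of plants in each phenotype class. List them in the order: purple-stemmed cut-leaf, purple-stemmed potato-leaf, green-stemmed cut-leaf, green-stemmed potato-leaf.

The 1:1:1:1 ratio has 4 parts, so with N = 1600 the expected counts are:
  purple-stemmed cut-leaf: 1600 × 1/4 = 400
  purple-stemmed potato-leaf: 1600 × 1/4 = 400
  green-stemmed cut-leaf: 1600 × 1/4 = 400
  green-stemmed potato-leaf: 1600 × 1/4 = 400

400, 400, 400, 400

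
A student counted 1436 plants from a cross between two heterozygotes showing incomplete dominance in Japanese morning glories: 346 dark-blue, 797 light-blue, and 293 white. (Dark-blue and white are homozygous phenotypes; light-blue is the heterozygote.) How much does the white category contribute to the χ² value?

With incomplete dominance, a heterozygote × heterozygote cross gives a 1:2:1 phenotypic ratio.
Under the 1:2:1 hypothesis (Σ ratio = 4, N = 1436):
  dark-blue: 1436 × 1/4 = 359
  light-blue: 1436 × 2/4 = 718
  white: 1436 × 1/4 = 359
Contribution of white: (293 − 359)² / 359 = 12.1337

12.134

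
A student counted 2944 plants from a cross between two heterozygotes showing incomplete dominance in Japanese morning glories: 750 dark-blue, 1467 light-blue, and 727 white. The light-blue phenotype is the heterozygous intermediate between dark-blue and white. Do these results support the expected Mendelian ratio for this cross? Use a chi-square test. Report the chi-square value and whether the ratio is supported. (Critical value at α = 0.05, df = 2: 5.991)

0.393; consistent

With incomplete dominance, a heterozygote × heterozygote cross gives a 1:2:1 phenotypic ratio.
The 1:2:1 ratio has 4 parts, so with N = 2944 the expected counts are:
  dark-blue: 2944 × 1/4 = 736
  light-blue: 2944 × 2/4 = 1472
  white: 2944 × 1/4 = 736
χ² = Σ (O − E)² / E
  dark-blue: (750 − 736)² / 736 = 0.2663
  light-blue: (1467 − 1472)² / 1472 = 0.0170
  white: (727 − 736)² / 736 = 0.1101
χ² = 0.2663 + 0.0170 + 0.1101 = 0.3934 ≈ 0.393
Degrees of freedom = 3 − 1 = 2; critical value at α = 0.05 is 5.991.
Since 0.393 < 5.991, we fail to reject the null hypothesis — the data are consistent with the 1:2:1 ratio.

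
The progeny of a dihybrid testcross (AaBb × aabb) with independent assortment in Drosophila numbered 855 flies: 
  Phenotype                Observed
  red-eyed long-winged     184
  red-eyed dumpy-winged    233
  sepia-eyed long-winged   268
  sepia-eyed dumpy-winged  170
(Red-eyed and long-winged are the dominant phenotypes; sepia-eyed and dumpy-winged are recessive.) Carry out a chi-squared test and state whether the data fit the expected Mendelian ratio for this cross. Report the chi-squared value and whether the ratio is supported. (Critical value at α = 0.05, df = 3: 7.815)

28.598; not consistent

A dihybrid testcross with independent assortment gives a 1:1:1:1 ratio.
Total ratio parts = 4. Expected numbers out of 855:
  red-eyed long-winged: 855 × 1/4 = 213.75
  red-eyed dumpy-winged: 855 × 1/4 = 213.75
  sepia-eyed long-winged: 855 × 1/4 = 213.75
  sepia-eyed dumpy-winged: 855 × 1/4 = 213.75
χ² = Σ (O − E)² / E
  red-eyed long-winged: (184 − 213.75)² / 213.75 = 4.1406
  red-eyed dumpy-winged: (233 − 213.75)² / 213.75 = 1.7336
  sepia-eyed long-winged: (268 − 213.75)² / 213.75 = 13.7687
  sepia-eyed dumpy-winged: (170 − 213.75)² / 213.75 = 8.9547
χ² = 4.1406 + 1.7336 + 13.7687 + 8.9547 = 28.5976 ≈ 28.598
Degrees of freedom = 4 − 1 = 3; critical value at α = 0.05 is 7.815.
Since 28.598 > 7.815, we reject the null hypothesis — the data do not fit the 1:1:1:1 ratio.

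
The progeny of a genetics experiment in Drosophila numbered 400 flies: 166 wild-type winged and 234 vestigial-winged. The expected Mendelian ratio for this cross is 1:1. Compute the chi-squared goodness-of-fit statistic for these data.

Expected counts for N = 400 under a 1:1 ratio (total parts = 2):
  wild-type winged: 400 × 1/2 = 200
  vestigial-winged: 400 × 1/2 = 200
χ² = Σ (O − E)² / E
  wild-type winged: (166 − 200)² / 200 = 5.7800
  vestigial-winged: (234 − 200)² / 200 = 5.7800
χ² = 5.7800 + 5.7800 = 11.560

11.560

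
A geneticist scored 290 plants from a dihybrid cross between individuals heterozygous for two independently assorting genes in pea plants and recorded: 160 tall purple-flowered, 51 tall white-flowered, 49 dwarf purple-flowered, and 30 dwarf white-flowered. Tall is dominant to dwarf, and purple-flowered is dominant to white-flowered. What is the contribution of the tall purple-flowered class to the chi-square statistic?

A dihybrid F₂ with independent assortment and complete dominance at both loci gives a 9:3:3:1 phenotypic ratio.
Under the 9:3:3:1 hypothesis (Σ ratio = 16, N = 290):
  tall purple-flowered: 290 × 9/16 = 163.125
  tall white-flowered: 290 × 3/16 = 54.375
  dwarf purple-flowered: 290 × 3/16 = 54.375
  dwarf white-flowered: 290 × 1/16 = 18.125
Contribution of tall purple-flowered: (160 − 163.125)² / 163.125 = 0.0599

0.060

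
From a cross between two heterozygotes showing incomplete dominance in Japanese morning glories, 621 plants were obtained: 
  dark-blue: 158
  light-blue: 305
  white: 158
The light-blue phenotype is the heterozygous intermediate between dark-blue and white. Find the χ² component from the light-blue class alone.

With incomplete dominance, a heterozygote × heterozygote cross gives a 1:2:1 phenotypic ratio.
The 1:2:1 ratio has 4 parts, so with N = 621 the expected counts are:
  dark-blue: 621 × 1/4 = 155.25
  light-blue: 621 × 2/4 = 310.5
  white: 621 × 1/4 = 155.25
Contribution of light-blue: (305 − 310.5)² / 310.5 = 0.0974

0.097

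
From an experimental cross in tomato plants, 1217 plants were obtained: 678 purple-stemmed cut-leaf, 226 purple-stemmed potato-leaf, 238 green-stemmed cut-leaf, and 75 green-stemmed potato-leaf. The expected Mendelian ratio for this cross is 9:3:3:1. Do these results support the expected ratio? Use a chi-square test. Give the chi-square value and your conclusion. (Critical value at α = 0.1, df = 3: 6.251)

Under the 9:3:3:1 hypothesis (Σ ratio = 16, N = 1217):
  purple-stemmed cut-leaf: 1217 × 9/16 = 684.5625
  purple-stemmed potato-leaf: 1217 × 3/16 = 228.1875
  green-stemmed cut-leaf: 1217 × 3/16 = 228.1875
  green-stemmed potato-leaf: 1217 × 1/16 = 76.0625
χ² = Σ (O − E)² / E
  purple-stemmed cut-leaf: (678 − 684.5625)² / 684.5625 = 0.0629
  purple-stemmed potato-leaf: (226 − 228.1875)² / 228.1875 = 0.0210
  green-stemmed cut-leaf: (238 − 228.1875)² / 228.1875 = 0.4220
  green-stemmed potato-leaf: (75 − 76.0625)² / 76.0625 = 0.0148
χ² = 0.0629 + 0.0210 + 0.4220 + 0.0148 = 0.5207 ≈ 0.521
Degrees of freedom = 4 − 1 = 3; critical value at α = 0.1 is 6.251.
Since 0.521 < 6.251, we fail to reject the null hypothesis — the data are consistent with the 9:3:3:1 ratio.

0.521; consistent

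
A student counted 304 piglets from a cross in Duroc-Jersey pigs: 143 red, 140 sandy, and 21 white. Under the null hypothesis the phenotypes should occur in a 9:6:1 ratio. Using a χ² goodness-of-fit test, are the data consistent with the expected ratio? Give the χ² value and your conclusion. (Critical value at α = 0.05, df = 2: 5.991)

Under the 9:6:1 hypothesis (Σ ratio = 16, N = 304):
  red: 304 × 9/16 = 171
  sandy: 304 × 6/16 = 114
  white: 304 × 1/16 = 19
χ² = Σ (O − E)² / E
  red: (143 − 171)² / 171 = 4.5848
  sandy: (140 − 114)² / 114 = 5.9298
  white: (21 − 19)² / 19 = 0.2105
χ² = 4.5848 + 5.9298 + 0.2105 = 10.7251 ≈ 10.725
Degrees of freedom = 3 − 1 = 2; critical value at α = 0.05 is 5.991.
Since 10.725 > 5.991, we reject the null hypothesis — the data do not fit the 9:6:1 ratio.

10.725; not consistent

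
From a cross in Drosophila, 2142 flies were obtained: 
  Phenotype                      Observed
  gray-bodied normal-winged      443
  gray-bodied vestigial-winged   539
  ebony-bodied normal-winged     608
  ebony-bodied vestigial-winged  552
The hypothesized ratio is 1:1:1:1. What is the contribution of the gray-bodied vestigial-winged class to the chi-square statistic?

The 1:1:1:1 ratio has 4 parts, so with N = 2142 the expected counts are:
  gray-bodied normal-winged: 2142 × 1/4 = 535.5
  gray-bodied vestigial-winged: 2142 × 1/4 = 535.5
  ebony-bodied normal-winged: 2142 × 1/4 = 535.5
  ebony-bodied vestigial-winged: 2142 × 1/4 = 535.5
Contribution of gray-bodied vestigial-winged: (539 − 535.5)² / 535.5 = 0.0229

0.023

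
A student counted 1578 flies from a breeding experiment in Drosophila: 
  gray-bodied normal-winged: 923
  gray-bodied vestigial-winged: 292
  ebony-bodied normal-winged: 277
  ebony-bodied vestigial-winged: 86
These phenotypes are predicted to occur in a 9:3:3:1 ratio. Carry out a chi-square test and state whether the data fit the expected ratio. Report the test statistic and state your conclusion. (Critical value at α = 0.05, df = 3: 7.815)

Total ratio parts = 16. Expected numbers out of 1578:
  gray-bodied normal-winged: 1578 × 9/16 = 887.625
  gray-bodied vestigial-winged: 1578 × 3/16 = 295.875
  ebony-bodied normal-winged: 1578 × 3/16 = 295.875
  ebony-bodied vestigial-winged: 1578 × 1/16 = 98.625
χ² = Σ (O − E)² / E
  gray-bodied normal-winged: (923 − 887.625)² / 887.625 = 1.4098
  gray-bodied vestigial-winged: (292 − 295.875)² / 295.875 = 0.0507
  ebony-bodied normal-winged: (277 − 295.875)² / 295.875 = 1.2041
  ebony-bodied vestigial-winged: (86 − 98.625)² / 98.625 = 1.6161
χ² = 1.4098 + 0.0507 + 1.2041 + 1.6161 = 4.2807 ≈ 4.281
Degrees of freedom = 4 − 1 = 3; critical value at α = 0.05 is 7.815.
Since 4.281 < 7.815, we fail to reject the null hypothesis — the data are consistent with the 9:3:3:1 ratio.

4.281; consistent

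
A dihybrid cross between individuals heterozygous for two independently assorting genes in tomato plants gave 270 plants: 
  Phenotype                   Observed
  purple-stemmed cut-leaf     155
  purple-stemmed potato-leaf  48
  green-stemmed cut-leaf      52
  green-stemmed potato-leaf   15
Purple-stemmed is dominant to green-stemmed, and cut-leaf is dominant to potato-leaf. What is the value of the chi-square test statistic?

0.446

A dihybrid F₂ with independent assortment and complete dominance at both loci gives a 9:3:3:1 phenotypic ratio.
The 9:3:3:1 ratio has 16 parts, so with N = 270 the expected counts are:
  purple-stemmed cut-leaf: 270 × 9/16 = 151.875
  purple-stemmed potato-leaf: 270 × 3/16 = 50.625
  green-stemmed cut-leaf: 270 × 3/16 = 50.625
  green-stemmed potato-leaf: 270 × 1/16 = 16.875
χ² = Σ (O − E)² / E
  purple-stemmed cut-leaf: (155 − 151.875)² / 151.875 = 0.0643
  purple-stemmed potato-leaf: (48 − 50.625)² / 50.625 = 0.1361
  green-stemmed cut-leaf: (52 − 50.625)² / 50.625 = 0.0373
  green-stemmed potato-leaf: (15 − 16.875)² / 16.875 = 0.2083
χ² = 0.0643 + 0.1361 + 0.0373 + 0.2083 = 0.446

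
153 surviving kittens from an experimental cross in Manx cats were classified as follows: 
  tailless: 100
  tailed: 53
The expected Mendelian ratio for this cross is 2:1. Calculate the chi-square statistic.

Under the 2:1 hypothesis (Σ ratio = 3, N = 153):
  tailless: 153 × 2/3 = 102
  tailed: 153 × 1/3 = 51
χ² = Σ (O − E)² / E
  tailless: (100 − 102)² / 102 = 0.0392
  tailed: (53 − 51)² / 51 = 0.0784
χ² = 0.0392 + 0.0784 = 0.1176 ≈ 0.118

0.118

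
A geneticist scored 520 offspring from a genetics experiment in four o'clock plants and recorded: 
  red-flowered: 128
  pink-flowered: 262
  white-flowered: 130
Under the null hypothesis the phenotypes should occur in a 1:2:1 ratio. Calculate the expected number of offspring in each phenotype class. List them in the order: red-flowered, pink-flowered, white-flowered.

130, 260, 130

Expected counts for N = 520 under a 1:2:1 ratio (total parts = 4):
  red-flowered: 520 × 1/4 = 130
  pink-flowered: 520 × 2/4 = 260
  white-flowered: 520 × 1/4 = 130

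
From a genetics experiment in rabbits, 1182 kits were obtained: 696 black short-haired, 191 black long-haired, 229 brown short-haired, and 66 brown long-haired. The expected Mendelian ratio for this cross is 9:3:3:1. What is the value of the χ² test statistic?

6.774

Expected counts for N = 1182 under a 9:3:3:1 ratio (total parts = 16):
  black short-haired: 1182 × 9/16 = 664.875
  black long-haired: 1182 × 3/16 = 221.625
  brown short-haired: 1182 × 3/16 = 221.625
  brown long-haired: 1182 × 1/16 = 73.875
χ² = Σ (O − E)² / E
  black short-haired: (696 − 664.875)² / 664.875 = 1.4571
  black long-haired: (191 − 221.625)² / 221.625 = 4.2319
  brown short-haired: (229 − 221.625)² / 221.625 = 0.2454
  brown long-haired: (66 − 73.875)² / 73.875 = 0.8395
χ² = 1.4571 + 4.2319 + 0.2454 + 0.8395 = 6.7739 ≈ 6.774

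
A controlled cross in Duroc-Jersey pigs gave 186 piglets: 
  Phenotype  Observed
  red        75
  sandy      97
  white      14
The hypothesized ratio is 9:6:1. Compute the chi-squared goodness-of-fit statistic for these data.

The 9:6:1 ratio has 16 parts, so with N = 186 the expected counts are:
  red: 186 × 9/16 = 104.625
  sandy: 186 × 6/16 = 69.75
  white: 186 × 1/16 = 11.625
χ² = Σ (O − E)² / E
  red: (75 − 104.625)² / 104.625 = 8.3884
  sandy: (97 − 69.75)² / 69.75 = 10.6461
  white: (14 − 11.625)² / 11.625 = 0.4852
χ² = 8.3884 + 10.6461 + 0.4852 = 19.5197 ≈ 19.520

19.520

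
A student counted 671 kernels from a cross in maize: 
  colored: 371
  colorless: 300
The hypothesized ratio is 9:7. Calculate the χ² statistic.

0.251

Total ratio parts = 16. Expected numbers out of 671:
  colored: 671 × 9/16 = 377.4375
  colorless: 671 × 7/16 = 293.5625
χ² = Σ (O − E)² / E
  colored: (371 − 377.4375)² / 377.4375 = 0.1098
  colorless: (300 − 293.5625)² / 293.5625 = 0.1412
χ² = 0.1098 + 0.1412 = 0.251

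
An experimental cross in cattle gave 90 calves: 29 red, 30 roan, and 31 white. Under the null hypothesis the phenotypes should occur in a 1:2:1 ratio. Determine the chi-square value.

10.089

Total ratio parts = 4. Expected numbers out of 90:
  red: 90 × 1/4 = 22.5
  roan: 90 × 2/4 = 45
  white: 90 × 1/4 = 22.5
χ² = Σ (O − E)² / E
  red: (29 − 22.5)² / 22.5 = 1.8778
  roan: (30 − 45)² / 45 = 5.0000
  white: (31 − 22.5)² / 22.5 = 3.2111
χ² = 1.8778 + 5.0000 + 3.2111 = 10.0889 ≈ 10.089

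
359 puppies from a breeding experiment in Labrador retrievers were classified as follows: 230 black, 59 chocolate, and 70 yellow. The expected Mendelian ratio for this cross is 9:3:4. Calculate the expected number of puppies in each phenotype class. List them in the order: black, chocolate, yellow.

201.9375, 67.3125, 89.75

Expected counts for N = 359 under a 9:3:4 ratio (total parts = 16):
  black: 359 × 9/16 = 201.9375
  chocolate: 359 × 3/16 = 67.3125
  yellow: 359 × 4/16 = 89.75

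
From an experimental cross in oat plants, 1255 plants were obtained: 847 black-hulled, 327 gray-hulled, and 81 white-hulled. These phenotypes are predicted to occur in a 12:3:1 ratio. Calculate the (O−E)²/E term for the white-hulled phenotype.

Expected counts for N = 1255 under a 12:3:1 ratio (total parts = 16):
  black-hulled: 1255 × 12/16 = 941.25
  gray-hulled: 1255 × 3/16 = 235.3125
  white-hulled: 1255 × 1/16 = 78.4375
Contribution of white-hulled: (81 − 78.4375)² / 78.4375 = 0.0837

0.084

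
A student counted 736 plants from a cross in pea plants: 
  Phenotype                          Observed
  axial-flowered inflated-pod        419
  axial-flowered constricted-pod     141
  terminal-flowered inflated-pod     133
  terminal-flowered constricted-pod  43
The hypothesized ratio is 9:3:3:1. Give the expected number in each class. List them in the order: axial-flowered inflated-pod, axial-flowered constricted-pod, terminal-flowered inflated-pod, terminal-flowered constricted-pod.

414, 138, 138, 46

Under the 9:3:3:1 hypothesis (Σ ratio = 16, N = 736):
  axial-flowered inflated-pod: 736 × 9/16 = 414
  axial-flowered constricted-pod: 736 × 3/16 = 138
  terminal-flowered inflated-pod: 736 × 3/16 = 138
  terminal-flowered constricted-pod: 736 × 1/16 = 46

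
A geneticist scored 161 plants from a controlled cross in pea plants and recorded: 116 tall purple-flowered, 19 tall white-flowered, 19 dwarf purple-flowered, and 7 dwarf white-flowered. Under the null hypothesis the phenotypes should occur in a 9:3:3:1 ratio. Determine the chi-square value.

Under the 9:3:3:1 hypothesis (Σ ratio = 16, N = 161):
  tall purple-flowered: 161 × 9/16 = 90.5625
  tall white-flowered: 161 × 3/16 = 30.1875
  dwarf purple-flowered: 161 × 3/16 = 30.1875
  dwarf white-flowered: 161 × 1/16 = 10.0625
χ² = Σ (O − E)² / E
  tall purple-flowered: (116 − 90.5625)² / 90.5625 = 7.1450
  tall white-flowered: (19 − 30.1875)² / 30.1875 = 4.1461
  dwarf purple-flowered: (19 − 30.1875)² / 30.1875 = 4.1461
  dwarf white-flowered: (7 − 10.0625)² / 10.0625 = 0.9321
χ² = 7.1450 + 4.1461 + 4.1461 + 0.9321 = 16.3693 ≈ 16.369

16.369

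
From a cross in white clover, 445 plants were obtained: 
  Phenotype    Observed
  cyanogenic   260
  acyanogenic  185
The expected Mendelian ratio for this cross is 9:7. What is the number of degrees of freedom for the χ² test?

A goodness-of-fit test with 2 phenotype classes has df = 2 − 1 = 1.

1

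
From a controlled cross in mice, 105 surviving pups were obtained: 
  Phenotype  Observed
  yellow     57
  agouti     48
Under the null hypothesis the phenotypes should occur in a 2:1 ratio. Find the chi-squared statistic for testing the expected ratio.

Expected counts for N = 105 under a 2:1 ratio (total parts = 3):
  yellow: 105 × 2/3 = 70
  agouti: 105 × 1/3 = 35
χ² = Σ (O − E)² / E
  yellow: (57 − 70)² / 70 = 2.4143
  agouti: (48 − 35)² / 35 = 4.8286
χ² = 2.4143 + 4.8286 = 7.2429 ≈ 7.243

7.243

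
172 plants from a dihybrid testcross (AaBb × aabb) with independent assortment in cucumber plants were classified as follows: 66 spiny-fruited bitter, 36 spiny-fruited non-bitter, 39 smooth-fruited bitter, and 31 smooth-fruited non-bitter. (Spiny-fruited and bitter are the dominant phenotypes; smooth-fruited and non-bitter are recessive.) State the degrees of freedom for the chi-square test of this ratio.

A dihybrid testcross with independent assortment gives a 1:1:1:1 ratio.
A goodness-of-fit test with 4 phenotype classes has df = 4 − 1 = 3.

3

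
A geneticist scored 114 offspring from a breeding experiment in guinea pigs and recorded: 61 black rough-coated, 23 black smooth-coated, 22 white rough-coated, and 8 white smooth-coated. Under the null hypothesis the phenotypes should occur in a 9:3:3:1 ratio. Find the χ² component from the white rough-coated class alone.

0.018

The 9:3:3:1 ratio has 16 parts, so with N = 114 the expected counts are:
  black rough-coated: 114 × 9/16 = 64.125
  black smooth-coated: 114 × 3/16 = 21.375
  white rough-coated: 114 × 3/16 = 21.375
  white smooth-coated: 114 × 1/16 = 7.125
Contribution of white rough-coated: (22 − 21.375)² / 21.375 = 0.0183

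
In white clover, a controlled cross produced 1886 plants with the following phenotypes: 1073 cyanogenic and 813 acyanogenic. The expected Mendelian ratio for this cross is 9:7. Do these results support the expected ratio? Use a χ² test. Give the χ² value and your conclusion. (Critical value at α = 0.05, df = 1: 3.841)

0.317; consistent

Under the 9:7 hypothesis (Σ ratio = 16, N = 1886):
  cyanogenic: 1886 × 9/16 = 1060.875
  acyanogenic: 1886 × 7/16 = 825.125
χ² = Σ (O − E)² / E
  cyanogenic: (1073 − 1060.875)² / 1060.875 = 0.1386
  acyanogenic: (813 − 825.125)² / 825.125 = 0.1782
χ² = 0.1386 + 0.1782 = 0.3168 ≈ 0.317
Degrees of freedom = 2 − 1 = 1; critical value at α = 0.05 is 3.841.
Since 0.317 < 3.841, we fail to reject the null hypothesis — the data are consistent with the 9:7 ratio.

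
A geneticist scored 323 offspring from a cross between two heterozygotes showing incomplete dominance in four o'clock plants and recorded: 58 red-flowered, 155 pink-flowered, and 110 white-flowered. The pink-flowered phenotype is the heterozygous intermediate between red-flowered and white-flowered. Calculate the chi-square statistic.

With incomplete dominance, a heterozygote × heterozygote cross gives a 1:2:1 phenotypic ratio.
The 1:2:1 ratio has 4 parts, so with N = 323 the expected counts are:
  red-flowered: 323 × 1/4 = 80.75
  pink-flowered: 323 × 2/4 = 161.5
  white-flowered: 323 × 1/4 = 80.75
χ² = Σ (O − E)² / E
  red-flowered: (58 − 80.75)² / 80.75 = 6.4094
  pink-flowered: (155 − 161.5)² / 161.5 = 0.2616
  white-flowered: (110 − 80.75)² / 80.75 = 10.5952
χ² = 6.4094 + 0.2616 + 10.5952 = 17.2662 ≈ 17.266

17.266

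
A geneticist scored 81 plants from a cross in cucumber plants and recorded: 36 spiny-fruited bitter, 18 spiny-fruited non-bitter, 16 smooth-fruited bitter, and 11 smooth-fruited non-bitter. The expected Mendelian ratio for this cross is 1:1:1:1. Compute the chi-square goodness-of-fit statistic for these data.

17.617

The 1:1:1:1 ratio has 4 parts, so with N = 81 the expected counts are:
  spiny-fruited bitter: 81 × 1/4 = 20.25
  spiny-fruited non-bitter: 81 × 1/4 = 20.25
  smooth-fruited bitter: 81 × 1/4 = 20.25
  smooth-fruited non-bitter: 81 × 1/4 = 20.25
χ² = Σ (O − E)² / E
  spiny-fruited bitter: (36 − 20.25)² / 20.25 = 12.2500
  spiny-fruited non-bitter: (18 − 20.25)² / 20.25 = 0.2500
  smooth-fruited bitter: (16 − 20.25)² / 20.25 = 0.8920
  smooth-fruited non-bitter: (11 − 20.25)² / 20.25 = 4.2253
χ² = 12.2500 + 0.2500 + 0.8920 + 4.2253 = 17.6173 ≈ 17.617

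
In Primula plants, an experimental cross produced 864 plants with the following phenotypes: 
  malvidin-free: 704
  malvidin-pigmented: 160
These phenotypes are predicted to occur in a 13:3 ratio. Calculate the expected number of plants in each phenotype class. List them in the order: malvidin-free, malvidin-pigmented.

The 13:3 ratio has 16 parts, so with N = 864 the expected counts are:
  malvidin-free: 864 × 13/16 = 702
  malvidin-pigmented: 864 × 3/16 = 162

702, 162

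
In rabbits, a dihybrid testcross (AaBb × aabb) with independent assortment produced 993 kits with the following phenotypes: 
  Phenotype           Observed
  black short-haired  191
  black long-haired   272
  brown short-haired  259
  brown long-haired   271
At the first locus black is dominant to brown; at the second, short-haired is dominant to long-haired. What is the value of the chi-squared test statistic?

18.025

A dihybrid testcross with independent assortment gives a 1:1:1:1 ratio.
Under the 1:1:1:1 hypothesis (Σ ratio = 4, N = 993):
  black short-haired: 993 × 1/4 = 248.25
  black long-haired: 993 × 1/4 = 248.25
  brown short-haired: 993 × 1/4 = 248.25
  brown long-haired: 993 × 1/4 = 248.25
χ² = Σ (O − E)² / E
  black short-haired: (191 − 248.25)² / 248.25 = 13.2027
  black long-haired: (272 − 248.25)² / 248.25 = 2.2722
  brown short-haired: (259 − 248.25)² / 248.25 = 0.4655
  brown long-haired: (271 − 248.25)² / 248.25 = 2.0848
χ² = 13.2027 + 2.2722 + 0.4655 + 2.0848 = 18.0252 ≈ 18.025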